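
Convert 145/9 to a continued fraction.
[16; 9]

Euclidean algorithm steps:
145 = 16 × 9 + 1
9 = 9 × 1 + 0
Continued fraction: [16; 9]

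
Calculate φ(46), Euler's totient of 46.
22

46 = 2 × 23
φ(n) = n × ∏(1 - 1/p) for each prime p dividing n
φ(46) = 46 × (1 - 1/2) × (1 - 1/23) = 22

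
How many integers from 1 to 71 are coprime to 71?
70

71 = 71
φ(n) = n × ∏(1 - 1/p) for each prime p dividing n
φ(71) = 71 × (1 - 1/71) = 70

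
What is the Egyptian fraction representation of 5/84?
1/17 + 1/1428

Greedy algorithm:
5/84: ceiling(84/5) = 17, use 1/17
1/1428: ceiling(1428/1) = 1428, use 1/1428
Result: 5/84 = 1/17 + 1/1428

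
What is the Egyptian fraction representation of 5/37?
1/8 + 1/99 + 1/29304

Greedy algorithm:
5/37: ceiling(37/5) = 8, use 1/8
3/296: ceiling(296/3) = 99, use 1/99
1/29304: ceiling(29304/1) = 29304, use 1/29304
Result: 5/37 = 1/8 + 1/99 + 1/29304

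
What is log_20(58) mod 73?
11

Baby-step giant-step with step n = ⌈√73⌉ = 9.
Baby steps 20^j mod 73 (j:value) for j=0..8: 0:1, 1:20, 2:35, 3:43, 4:57, 5:45, 6:24, 7:42, 8:37.
Giant-step multiplier: 20^(-9) ≡ 20^(72-9) = 20^63 ≡ 22 (mod 73).
Giant steps γ_i = 58·22^i mod 73: γ_0=58, γ_1=35 (in table at j=2).
x = i·n + j = 1·9 + 2 = 11.
Check: 20^11 ≡ 58 (mod 73).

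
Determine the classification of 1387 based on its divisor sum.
deficient

Proper divisors of 1387: sum = 1 + 19 + 73 = 93
Since 93 < 1387, 1387 is deficient.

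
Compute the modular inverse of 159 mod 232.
143

gcd(159, 232) = 1, so the inverse exists.
Extended Euclidean algorithm on (232, 159):
232 = 1 × 159 + 73  ⟹  73 = (1)·232 + (-1)·159
159 = 2 × 73 + 13  ⟹  13 = (-2)·232 + (3)·159
73 = 5 × 13 + 8  ⟹  8 = (11)·232 + (-16)·159
13 = 1 × 8 + 5  ⟹  5 = (-13)·232 + (19)·159
8 = 1 × 5 + 3  ⟹  3 = (24)·232 + (-35)·159
5 = 1 × 3 + 2  ⟹  2 = (-37)·232 + (54)·159
3 = 1 × 2 + 1  ⟹  1 = (61)·232 + (-89)·159
So (-89)·159 ≡ 1 (mod 232), i.e. 159^(-1) ≡ -89 ≡ 143 (mod 232).
Check: 159 × 143 = 22737 ≡ 1 (mod 232)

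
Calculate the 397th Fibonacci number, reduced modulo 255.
137

Matrix identity: Q^n = [[F_(n+1), F_n], [F_n, F_(n-1)]] with Q = [[1,1],[1,0]].
n = 397 = 110001101₂. Square-and-multiply, entries mod 255:
Q^1 = [[1,1],[1,0]]
Q^3 = (Q^1)²·Q = [[3,2],[2,1]]
Q^6 = (Q^3)² = [[13,8],[8,5]]
Q^12 = (Q^6)² = [[233,144],[144,89]]
Q^24 = (Q^12)² = [[55,213],[213,97]]
Q^49 = (Q^24)²·Q = [[190,199],[199,246]]
Q^99 = (Q^49)²·Q = [[30,221],[221,64]]
Q^198 = (Q^99)² = [[16,119],[119,152]]
Q^397 = (Q^198)²·Q = [[239,137],[137,102]]
F_397 mod 255 = Q^397[0][1] = 137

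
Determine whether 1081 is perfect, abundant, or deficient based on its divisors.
deficient

Proper divisors of 1081: sum = 1 + 23 + 47 = 71
Since 71 < 1081, 1081 is deficient.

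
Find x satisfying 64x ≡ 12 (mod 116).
x ≡ 2 (mod 29)

gcd(64, 116) = 4, which divides 12, so solutions exist.
Divide through by 4: 16x ≡ 3 (mod 29).
Find 16^(-1) mod 29 by the extended Euclidean algorithm:
29 = 1 × 16 + 13  ⟹  13 = (1)·29 + (-1)·16
16 = 1 × 13 + 3  ⟹  3 = (-1)·29 + (2)·16
13 = 4 × 3 + 1  ⟹  1 = (5)·29 + (-9)·16
So (-9)·16 ≡ 1 (mod 29), i.e. 16^(-1) ≡ -9 ≡ 20 (mod 29).
x ≡ 20 × 3 = 60 ≡ 2 (mod 29).
Check: 64 × 2 = 128 ≡ 12 (mod 116).
x ≡ 2 (mod 29), giving 4 solutions mod 116.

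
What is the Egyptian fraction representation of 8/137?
1/18 + 1/353 + 1/174100 + 1/75776850900

Greedy algorithm:
8/137: ceiling(137/8) = 18, use 1/18
7/2466: ceiling(2466/7) = 353, use 1/353
5/870498: ceiling(870498/5) = 174100, use 1/174100
1/75776850900: ceiling(75776850900/1) = 75776850900, use 1/75776850900
Result: 8/137 = 1/18 + 1/353 + 1/174100 + 1/75776850900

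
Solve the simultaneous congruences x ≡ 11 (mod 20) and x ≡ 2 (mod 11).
211

Using Chinese Remainder Theorem:
M = 20 × 11 = 220
M1 = 11, M2 = 20
y1 = 11^(-1) mod 20 = 11
y2 = 20^(-1) mod 11 = 5
x = (11×11×11 + 2×20×5) mod 220 = 211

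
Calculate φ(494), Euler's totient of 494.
216

494 = 2 × 13 × 19
φ(n) = n × ∏(1 - 1/p) for each prime p dividing n
φ(494) = 494 × (1 - 1/2) × (1 - 1/13) × (1 - 1/19) = 216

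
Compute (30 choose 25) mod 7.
0

Using Lucas' theorem:
Write n=30 and k=25 in base 7:
n in base 7: [4, 2]
k in base 7: [3, 4]
C(30,25) mod 7 = ∏ C(n_i, k_i) mod 7
Digit binomials (mod 7): C(4,3) = 4; C(2,4) = 0 (k_i > n_i)
Product: 4 × 0 = 0 ≡ 0 (mod 7)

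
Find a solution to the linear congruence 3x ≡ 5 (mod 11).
x ≡ 9 (mod 11)

gcd(3, 11) = 1, which divides 5, so solutions exist.
Find 3^(-1) mod 11 by the extended Euclidean algorithm:
11 = 3 × 3 + 2  ⟹  2 = (1)·11 + (-3)·3
3 = 1 × 2 + 1  ⟹  1 = (-1)·11 + (4)·3
So (4)·3 ≡ 1 (mod 11), i.e. 3^(-1) ≡ 4 (mod 11).
x ≡ 4 × 5 = 20 ≡ 9 (mod 11).
Check: 3 × 9 = 27 ≡ 5 (mod 11).
Unique solution: x ≡ 9 (mod 11)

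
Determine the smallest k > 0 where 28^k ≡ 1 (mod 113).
7

113 is prime, so ord(28) divides φ(113) = 112.
Divisors of 112: 1, 2, 4, 7, 8, 14, 16, 28, 56, 112.
Repeated squaring: 28^1 ≡ 28, 28^2 ≡ 106, 28^4 ≡ 49, 28^8 ≡ 28, 28^16 ≡ 106, 28^32 ≡ 49, 28^64 ≡ 28 (mod 113).
Test 28^d mod 113 for each divisor d in increasing order:
28^1 ≡ 28
28^2 ≡ 106
28^4 ≡ 49
28^7 = 28^4·28^2·28^1 ≡ 1  ← first divisor giving 1
The order is 7.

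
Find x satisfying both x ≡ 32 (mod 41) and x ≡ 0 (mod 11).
319

Using Chinese Remainder Theorem:
M = 41 × 11 = 451
M1 = 11, M2 = 41
y1 = 11^(-1) mod 41 = 15
y2 = 41^(-1) mod 11 = 7
x = (32×11×15 + 0×41×7) mod 451 = 319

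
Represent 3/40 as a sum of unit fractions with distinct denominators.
1/14 + 1/280

Greedy algorithm:
3/40: ceiling(40/3) = 14, use 1/14
1/280: ceiling(280/1) = 280, use 1/280
Result: 3/40 = 1/14 + 1/280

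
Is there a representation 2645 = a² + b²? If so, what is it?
23² + 46² (a=23, b=46)

Factorization: 2645 = 5 × 23^2
By Fermat: n is sum of two squares iff every prime p ≡ 3 (mod 4) appears to even power.
All primes ≡ 3 (mod 4) appear to even power.
Search a = 0, 1, 2, … for 2645 - a² a perfect square: first hit at a = 23: 2645 - 529 = 2116 = 46².
2645 = 23² + 46² = 529 + 2116 ✓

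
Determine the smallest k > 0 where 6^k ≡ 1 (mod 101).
10

101 is prime, so ord(6) divides φ(101) = 100.
Divisors of 100: 1, 2, 4, 5, 10, 20, 25, 50, 100.
Repeated squaring: 6^1 ≡ 6, 6^2 ≡ 36, 6^4 ≡ 84, 6^8 ≡ 87, 6^16 ≡ 95, 6^32 ≡ 36, 6^64 ≡ 84 (mod 101).
Test 6^d mod 101 for each divisor d in increasing order:
6^1 ≡ 6
6^2 ≡ 36
6^4 ≡ 84
6^5 = 6^4·6^1 ≡ 100
6^10 = 6^8·6^2 ≡ 1  ← first divisor giving 1
The order is 10.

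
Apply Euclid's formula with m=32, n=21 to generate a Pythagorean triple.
(583, 1344, 1465)

Euclid's formula: a = m² - n², b = 2mn, c = m² + n²
m = 32, n = 21
a = 32² - 21² = 1024 - 441 = 583
b = 2 × 32 × 21 = 1344
c = 32² + 21² = 1024 + 441 = 1465
Verification: 583² + 1344² = 339889 + 1806336 = 2146225 = 1465² ✓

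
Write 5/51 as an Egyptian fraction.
1/11 + 1/141 + 1/26367

Greedy algorithm:
5/51: ceiling(51/5) = 11, use 1/11
4/561: ceiling(561/4) = 141, use 1/141
1/26367: ceiling(26367/1) = 26367, use 1/26367
Result: 5/51 = 1/11 + 1/141 + 1/26367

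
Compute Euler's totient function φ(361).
342

361 = 19^2
φ(n) = n × ∏(1 - 1/p) for each prime p dividing n
φ(361) = 361 × (1 - 1/19) = 342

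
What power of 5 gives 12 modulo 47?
10

Baby-step giant-step with step n = ⌈√47⌉ = 7.
Baby steps 5^j mod 47 (j:value) for j=0..6: 0:1, 1:5, 2:25, 3:31, 4:14, 5:23, 6:21.
Giant-step multiplier: 5^(-7) ≡ 5^(46-7) = 5^39 ≡ 30 (mod 47).
Giant steps γ_i = 12·30^i mod 47: γ_0=12, γ_1=31 (in table at j=3).
x = i·n + j = 1·7 + 3 = 10.
Check: 5^10 ≡ 12 (mod 47).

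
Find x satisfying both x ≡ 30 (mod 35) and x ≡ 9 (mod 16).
345

Using Chinese Remainder Theorem:
M = 35 × 16 = 560
M1 = 16, M2 = 35
y1 = 16^(-1) mod 35 = 11
y2 = 35^(-1) mod 16 = 11
x = (30×16×11 + 9×35×11) mod 560 = 345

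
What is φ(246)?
80

246 = 2 × 3 × 41
φ(n) = n × ∏(1 - 1/p) for each prime p dividing n
φ(246) = 246 × (1 - 1/2) × (1 - 1/3) × (1 - 1/41) = 80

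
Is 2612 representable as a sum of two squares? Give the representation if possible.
26² + 44² (a=26, b=44)

Factorization: 2612 = 2^2 × 653
By Fermat: n is sum of two squares iff every prime p ≡ 3 (mod 4) appears to even power.
All primes ≡ 3 (mod 4) appear to even power.
Search a = 0, 1, 2, … for 2612 - a² a perfect square: first hit at a = 26: 2612 - 676 = 1936 = 44².
2612 = 26² + 44² = 676 + 1936 ✓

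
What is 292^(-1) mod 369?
115

gcd(292, 369) = 1, so the inverse exists.
Extended Euclidean algorithm on (369, 292):
369 = 1 × 292 + 77  ⟹  77 = (1)·369 + (-1)·292
292 = 3 × 77 + 61  ⟹  61 = (-3)·369 + (4)·292
77 = 1 × 61 + 16  ⟹  16 = (4)·369 + (-5)·292
61 = 3 × 16 + 13  ⟹  13 = (-15)·369 + (19)·292
16 = 1 × 13 + 3  ⟹  3 = (19)·369 + (-24)·292
13 = 4 × 3 + 1  ⟹  1 = (-91)·369 + (115)·292
So (115)·292 ≡ 1 (mod 369), i.e. 292^(-1) ≡ 115 (mod 369).
Check: 292 × 115 = 33580 ≡ 1 (mod 369)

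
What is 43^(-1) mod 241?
213

gcd(43, 241) = 1, so the inverse exists.
Extended Euclidean algorithm on (241, 43):
241 = 5 × 43 + 26  ⟹  26 = (1)·241 + (-5)·43
43 = 1 × 26 + 17  ⟹  17 = (-1)·241 + (6)·43
26 = 1 × 17 + 9  ⟹  9 = (2)·241 + (-11)·43
17 = 1 × 9 + 8  ⟹  8 = (-3)·241 + (17)·43
9 = 1 × 8 + 1  ⟹  1 = (5)·241 + (-28)·43
So (-28)·43 ≡ 1 (mod 241), i.e. 43^(-1) ≡ -28 ≡ 213 (mod 241).
Check: 43 × 213 = 9159 ≡ 1 (mod 241)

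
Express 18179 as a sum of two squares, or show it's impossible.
Not possible

Factorization: 18179 = 7^3 × 53
By Fermat: n is sum of two squares iff every prime p ≡ 3 (mod 4) appears to even power.
Prime(s) ≡ 3 (mod 4) with odd exponent: [(7, 3)]
Therefore 18179 cannot be expressed as a² + b².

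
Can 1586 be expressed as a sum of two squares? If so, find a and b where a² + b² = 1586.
19² + 35² (a=19, b=35)

Factorization: 1586 = 2 × 13 × 61
By Fermat: n is sum of two squares iff every prime p ≡ 3 (mod 4) appears to even power.
All primes ≡ 3 (mod 4) appear to even power.
Search a = 0, 1, 2, … for 1586 - a² a perfect square: first hit at a = 19: 1586 - 361 = 1225 = 35².
1586 = 19² + 35² = 361 + 1225 ✓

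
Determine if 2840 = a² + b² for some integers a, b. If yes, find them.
Not possible

Factorization: 2840 = 2^3 × 5 × 71
By Fermat: n is sum of two squares iff every prime p ≡ 3 (mod 4) appears to even power.
Prime(s) ≡ 3 (mod 4) with odd exponent: [(71, 1)]
Therefore 2840 cannot be expressed as a² + b².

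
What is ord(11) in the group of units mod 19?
3

19 is prime, so ord(11) divides φ(19) = 18.
Divisors of 18: 1, 2, 3, 6, 9, 18.
Repeated squaring: 11^1 ≡ 11, 11^2 ≡ 7, 11^4 ≡ 11, 11^8 ≡ 7, 11^16 ≡ 11 (mod 19).
Test 11^d mod 19 for each divisor d in increasing order:
11^1 ≡ 11
11^2 ≡ 7
11^3 = 11^2·11^1 ≡ 1  ← first divisor giving 1
The order is 3.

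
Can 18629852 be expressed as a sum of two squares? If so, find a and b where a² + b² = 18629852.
Not possible

Factorization: 18629852 = 2^2 × 167^3
By Fermat: n is sum of two squares iff every prime p ≡ 3 (mod 4) appears to even power.
Prime(s) ≡ 3 (mod 4) with odd exponent: [(167, 3)]
Therefore 18629852 cannot be expressed as a² + b².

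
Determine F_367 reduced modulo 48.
13

Matrix identity: Q^n = [[F_(n+1), F_n], [F_n, F_(n-1)]] with Q = [[1,1],[1,0]].
n = 367 = 101101111₂. Square-and-multiply, entries mod 48:
Q^1 = [[1,1],[1,0]]
Q^2 = (Q^1)² = [[2,1],[1,1]]
Q^5 = (Q^2)²·Q = [[8,5],[5,3]]
Q^11 = (Q^5)²·Q = [[0,41],[41,7]]
Q^22 = (Q^11)² = [[1,47],[47,2]]
Q^45 = (Q^22)²·Q = [[47,2],[2,45]]
Q^91 = (Q^45)²·Q = [[45,5],[5,40]]
Q^183 = (Q^91)²·Q = [[27,34],[34,41]]
Q^367 = (Q^183)²·Q = [[21,13],[13,8]]
F_367 mod 48 = Q^367[0][1] = 13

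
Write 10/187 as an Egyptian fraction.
1/19 + 1/1185 + 1/2105153 + 1/8863336201665

Greedy algorithm:
10/187: ceiling(187/10) = 19, use 1/19
3/3553: ceiling(3553/3) = 1185, use 1/1185
2/4210305: ceiling(4210305/2) = 2105153, use 1/2105153
1/8863336201665: ceiling(8863336201665/1) = 8863336201665, use 1/8863336201665
Result: 10/187 = 1/19 + 1/1185 + 1/2105153 + 1/8863336201665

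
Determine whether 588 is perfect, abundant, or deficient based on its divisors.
abundant

Proper divisors of 588: sum = 1 + 2 + 3 + 4 + 6 + 7 + 12 + 14 + ... + 98 + 147 + 196 + 294 (17 divisors) = 1008
Since 1008 > 588, 588 is abundant.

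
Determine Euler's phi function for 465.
240

465 = 3 × 5 × 31
φ(n) = n × ∏(1 - 1/p) for each prime p dividing n
φ(465) = 465 × (1 - 1/3) × (1 - 1/5) × (1 - 1/31) = 240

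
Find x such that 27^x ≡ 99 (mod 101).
93

Baby-step giant-step with step n = ⌈√101⌉ = 11.
Baby steps 27^j mod 101 (j:value) for j=0..10: 0:1, 1:27, 2:22, 3:89, 4:80, 5:39, 6:43, 7:50, 8:37, 9:90, 10:6.
Giant-step multiplier: 27^(-11) ≡ 27^(100-11) = 27^89 ≡ 53 (mod 101).
Giant steps γ_i = 99·53^i mod 101: γ_0=99, γ_1=96, γ_2=38, γ_3=95, γ_4=86, γ_5=13, γ_6=83, γ_7=56, γ_8=39 (in table at j=5).
x = i·n + j = 8·11 + 5 = 93.
Check: 27^93 ≡ 99 (mod 101).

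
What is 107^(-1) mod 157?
135

gcd(107, 157) = 1, so the inverse exists.
Extended Euclidean algorithm on (157, 107):
157 = 1 × 107 + 50  ⟹  50 = (1)·157 + (-1)·107
107 = 2 × 50 + 7  ⟹  7 = (-2)·157 + (3)·107
50 = 7 × 7 + 1  ⟹  1 = (15)·157 + (-22)·107
So (-22)·107 ≡ 1 (mod 157), i.e. 107^(-1) ≡ -22 ≡ 135 (mod 157).
Check: 107 × 135 = 14445 ≡ 1 (mod 157)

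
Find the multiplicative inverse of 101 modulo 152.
149

gcd(101, 152) = 1, so the inverse exists.
Extended Euclidean algorithm on (152, 101):
152 = 1 × 101 + 51  ⟹  51 = (1)·152 + (-1)·101
101 = 1 × 51 + 50  ⟹  50 = (-1)·152 + (2)·101
51 = 1 × 50 + 1  ⟹  1 = (2)·152 + (-3)·101
So (-3)·101 ≡ 1 (mod 152), i.e. 101^(-1) ≡ -3 ≡ 149 (mod 152).
Check: 101 × 149 = 15049 ≡ 1 (mod 152)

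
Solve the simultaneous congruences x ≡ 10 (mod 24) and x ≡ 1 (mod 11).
34

Using Chinese Remainder Theorem:
M = 24 × 11 = 264
M1 = 11, M2 = 24
y1 = 11^(-1) mod 24 = 11
y2 = 24^(-1) mod 11 = 6
x = (10×11×11 + 1×24×6) mod 264 = 34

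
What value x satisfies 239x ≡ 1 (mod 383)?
125

gcd(239, 383) = 1, so the inverse exists.
Extended Euclidean algorithm on (383, 239):
383 = 1 × 239 + 144  ⟹  144 = (1)·383 + (-1)·239
239 = 1 × 144 + 95  ⟹  95 = (-1)·383 + (2)·239
144 = 1 × 95 + 49  ⟹  49 = (2)·383 + (-3)·239
95 = 1 × 49 + 46  ⟹  46 = (-3)·383 + (5)·239
49 = 1 × 46 + 3  ⟹  3 = (5)·383 + (-8)·239
46 = 15 × 3 + 1  ⟹  1 = (-78)·383 + (125)·239
So (125)·239 ≡ 1 (mod 383), i.e. 239^(-1) ≡ 125 (mod 383).
Check: 239 × 125 = 29875 ≡ 1 (mod 383)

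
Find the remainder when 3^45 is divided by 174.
147

Repeated squaring. Binary of 45 = 101101.
3^1 ≡ 3 (mod 174); 3^2 ≡ 9 (mod 174); 3^4 ≡ 81 (mod 174); 3^8 ≡ 123 (mod 174); 3^16 ≡ 165 (mod 174); 3^32 ≡ 81 (mod 174)
3^45 = 3^1 × 3^4 × 3^8 × 3^32 ≡ 147 (mod 174)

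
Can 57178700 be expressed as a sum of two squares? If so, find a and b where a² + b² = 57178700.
Not possible

Factorization: 57178700 = 2^2 × 5^2 × 83^3
By Fermat: n is sum of two squares iff every prime p ≡ 3 (mod 4) appears to even power.
Prime(s) ≡ 3 (mod 4) with odd exponent: [(83, 3)]
Therefore 57178700 cannot be expressed as a² + b².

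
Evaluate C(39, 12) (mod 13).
0

Using Lucas' theorem:
Write n=39 and k=12 in base 13:
n in base 13: [3, 0]
k in base 13: [0, 12]
C(39,12) mod 13 = ∏ C(n_i, k_i) mod 13
Digit binomials (mod 13): C(3,0) = 1; C(0,12) = 0 (k_i > n_i)
Product: 1 × 0 = 0 ≡ 0 (mod 13)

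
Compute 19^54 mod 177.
112

Repeated squaring. Binary of 54 = 110110.
19^1 ≡ 19 (mod 177); 19^2 ≡ 7 (mod 177); 19^4 ≡ 49 (mod 177); 19^8 ≡ 100 (mod 177); 19^16 ≡ 88 (mod 177); 19^32 ≡ 133 (mod 177)
19^54 = 19^2 × 19^4 × 19^16 × 19^32 ≡ 112 (mod 177)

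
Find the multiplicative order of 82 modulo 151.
150

151 is prime, so ord(82) divides φ(151) = 150.
Divisors of 150: 1, 2, 3, 5, 6, 10, 15, 25, 30, 50, 75, 150.
Repeated squaring: 82^1 ≡ 82, 82^2 ≡ 80, 82^4 ≡ 58, 82^8 ≡ 42, 82^16 ≡ 103, 82^32 ≡ 39, 82^64 ≡ 11, 82^128 ≡ 121 (mod 151).
Test 82^d mod 151 for each divisor d in increasing order:
82^1 ≡ 82
82^2 ≡ 80
82^3 = 82^2·82^1 ≡ 67
82^5 = 82^4·82^1 ≡ 75
82^6 = 82^4·82^2 ≡ 110
82^10 = 82^8·82^2 ≡ 38
82^15 = 82^8·82^4·82^2·82^1 ≡ 132
82^25 = 82^16·82^8·82^1 ≡ 33
82^30 = 82^16·82^8·82^4·82^2 ≡ 59
82^50 = 82^32·82^16·82^2 ≡ 32
82^75 = 82^64·82^8·82^2·82^1 ≡ 150
82^150 = 82^128·82^16·82^4·82^2 ≡ 1  ← first divisor giving 1
The order is 150.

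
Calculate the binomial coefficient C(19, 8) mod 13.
0

Using Lucas' theorem:
Write n=19 and k=8 in base 13:
n in base 13: [1, 6]
k in base 13: [0, 8]
C(19,8) mod 13 = ∏ C(n_i, k_i) mod 13
Digit binomials (mod 13): C(1,0) = 1; C(6,8) = 0 (k_i > n_i)
Product: 1 × 0 = 0 ≡ 0 (mod 13)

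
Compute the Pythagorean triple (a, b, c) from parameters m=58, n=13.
(3195, 1508, 3533)

Euclid's formula: a = m² - n², b = 2mn, c = m² + n²
m = 58, n = 13
a = 58² - 13² = 3364 - 169 = 3195
b = 2 × 58 × 13 = 1508
c = 58² + 13² = 3364 + 169 = 3533
Verification: 3195² + 1508² = 10208025 + 2274064 = 12482089 = 3533² ✓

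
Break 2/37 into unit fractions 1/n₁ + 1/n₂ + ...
1/19 + 1/703

Greedy algorithm:
2/37: ceiling(37/2) = 19, use 1/19
1/703: ceiling(703/1) = 703, use 1/703
Result: 2/37 = 1/19 + 1/703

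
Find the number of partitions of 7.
15

p(n) counts ways to write n as a sum of positive integers (order ignored).
Examples: 7; 6 + 1; 5 + 2; 5 + 1 + 1; 4 + 3; ... (15 total)
p(7) = 15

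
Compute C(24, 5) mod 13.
7

Using Lucas' theorem:
Write n=24 and k=5 in base 13:
n in base 13: [1, 11]
k in base 13: [0, 5]
C(24,5) mod 13 = ∏ C(n_i, k_i) mod 13
Digit binomials (mod 13): C(1,0) = 1; C(11,5) = 462 ≡ 7
Product: 1 × 7 = 7 ≡ 7 (mod 13)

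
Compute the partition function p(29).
4565

p(n) counts ways to write n as a sum of positive integers (order ignored).
Euler's pentagonal recurrence: p(k) = p(k-1) + p(k-2) - p(k-5) - p(k-7) + p(k-12) + p(k-15) - ... (offsets j(3j∓1)/2, signs ++--, p(0)=1, p(<0)=0).
DP table for k = 0..28: p(0)=1, p(1)=1, p(2)=2, p(3)=3, p(4)=5, p(5)=7, p(6)=11, p(7)=15, p(8)=22, p(9)=30, p(10)=42, p(11)=56, p(12)=77, p(13)=101, p(14)=135, p(15)=176, p(16)=231, p(17)=297, p(18)=385, p(19)=490, p(20)=627, p(21)=792, p(22)=1002, p(23)=1255, p(24)=1575, p(25)=1958, p(26)=2436, p(27)=3010, p(28)=3718.
Final step: p(29) = p(28) + p(27) - p(24) - p(22) + p(17) + p(14) - p(7) - p(3)
= 3718 + 3010 - 1575 - 1002 + 297 + 135 - 15 - 3
= 4565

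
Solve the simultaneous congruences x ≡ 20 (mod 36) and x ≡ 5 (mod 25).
380

Using Chinese Remainder Theorem:
M = 36 × 25 = 900
M1 = 25, M2 = 36
y1 = 25^(-1) mod 36 = 13
y2 = 36^(-1) mod 25 = 16
x = (20×25×13 + 5×36×16) mod 900 = 380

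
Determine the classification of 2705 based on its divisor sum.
deficient

Proper divisors of 2705: sum = 1 + 5 + 541 = 547
Since 547 < 2705, 2705 is deficient.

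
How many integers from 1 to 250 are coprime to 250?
100

250 = 2 × 5^3
φ(n) = n × ∏(1 - 1/p) for each prime p dividing n
φ(250) = 250 × (1 - 1/2) × (1 - 1/5) = 100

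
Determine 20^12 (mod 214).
182

Repeated squaring. Binary of 12 = 1100.
20^1 ≡ 20 (mod 214); 20^2 ≡ 186 (mod 214); 20^4 ≡ 142 (mod 214); 20^8 ≡ 48 (mod 214)
20^12 = 20^4 × 20^8 ≡ 182 (mod 214)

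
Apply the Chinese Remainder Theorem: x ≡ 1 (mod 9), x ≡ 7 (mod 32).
199

Using Chinese Remainder Theorem:
M = 9 × 32 = 288
M1 = 32, M2 = 9
y1 = 32^(-1) mod 9 = 2
y2 = 9^(-1) mod 32 = 25
x = (1×32×2 + 7×9×25) mod 288 = 199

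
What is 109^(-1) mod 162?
55

gcd(109, 162) = 1, so the inverse exists.
Extended Euclidean algorithm on (162, 109):
162 = 1 × 109 + 53  ⟹  53 = (1)·162 + (-1)·109
109 = 2 × 53 + 3  ⟹  3 = (-2)·162 + (3)·109
53 = 17 × 3 + 2  ⟹  2 = (35)·162 + (-52)·109
3 = 1 × 2 + 1  ⟹  1 = (-37)·162 + (55)·109
So (55)·109 ≡ 1 (mod 162), i.e. 109^(-1) ≡ 55 (mod 162).
Check: 109 × 55 = 5995 ≡ 1 (mod 162)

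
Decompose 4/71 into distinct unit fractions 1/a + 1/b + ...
1/18 + 1/1278

Greedy algorithm:
4/71: ceiling(71/4) = 18, use 1/18
1/1278: ceiling(1278/1) = 1278, use 1/1278
Result: 4/71 = 1/18 + 1/1278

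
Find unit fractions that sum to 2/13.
1/7 + 1/91

Greedy algorithm:
2/13: ceiling(13/2) = 7, use 1/7
1/91: ceiling(91/1) = 91, use 1/91
Result: 2/13 = 1/7 + 1/91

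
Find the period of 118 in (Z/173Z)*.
43

173 is prime, so ord(118) divides φ(173) = 172.
Divisors of 172: 1, 2, 4, 43, 86, 172.
Repeated squaring: 118^1 ≡ 118, 118^2 ≡ 84, 118^4 ≡ 136, 118^8 ≡ 158, 118^16 ≡ 52, 118^32 ≡ 109, 118^64 ≡ 117, 118^128 ≡ 22 (mod 173).
Test 118^d mod 173 for each divisor d in increasing order:
118^1 ≡ 118
118^2 ≡ 84
118^4 ≡ 136
118^43 = 118^32·118^8·118^2·118^1 ≡ 1  ← first divisor giving 1
The order is 43.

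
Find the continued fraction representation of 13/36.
[0; 2, 1, 3, 3]

Euclidean algorithm steps:
13 = 0 × 36 + 13
36 = 2 × 13 + 10
13 = 1 × 10 + 3
10 = 3 × 3 + 1
3 = 3 × 1 + 0
Continued fraction: [0; 2, 1, 3, 3]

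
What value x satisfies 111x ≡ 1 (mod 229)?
196

gcd(111, 229) = 1, so the inverse exists.
Extended Euclidean algorithm on (229, 111):
229 = 2 × 111 + 7  ⟹  7 = (1)·229 + (-2)·111
111 = 15 × 7 + 6  ⟹  6 = (-15)·229 + (31)·111
7 = 1 × 6 + 1  ⟹  1 = (16)·229 + (-33)·111
So (-33)·111 ≡ 1 (mod 229), i.e. 111^(-1) ≡ -33 ≡ 196 (mod 229).
Check: 111 × 196 = 21756 ≡ 1 (mod 229)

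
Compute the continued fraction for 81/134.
[0; 1, 1, 1, 1, 8, 3]

Euclidean algorithm steps:
81 = 0 × 134 + 81
134 = 1 × 81 + 53
81 = 1 × 53 + 28
53 = 1 × 28 + 25
28 = 1 × 25 + 3
25 = 8 × 3 + 1
3 = 3 × 1 + 0
Continued fraction: [0; 1, 1, 1, 1, 8, 3]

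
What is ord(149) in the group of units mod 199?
198

199 is prime, so ord(149) divides φ(199) = 198.
Divisors of 198: 1, 2, 3, 6, 9, 11, 18, 22, 33, 66, 99, 198.
Repeated squaring: 149^1 ≡ 149, 149^2 ≡ 112, 149^4 ≡ 7, 149^8 ≡ 49, 149^16 ≡ 13, 149^32 ≡ 169, 149^64 ≡ 104, 149^128 ≡ 70 (mod 199).
Test 149^d mod 199 for each divisor d in increasing order:
149^1 ≡ 149
149^2 ≡ 112
149^3 = 149^2·149^1 ≡ 171
149^6 = 149^4·149^2 ≡ 187
149^9 = 149^8·149^1 ≡ 137
149^11 = 149^8·149^2·149^1 ≡ 21
149^18 = 149^16·149^2 ≡ 63
149^22 = 149^16·149^4·149^2 ≡ 43
149^33 = 149^32·149^1 ≡ 107
149^66 = 149^64·149^2 ≡ 106
149^99 = 149^64·149^32·149^2·149^1 ≡ 198
149^198 = 149^128·149^64·149^4·149^2 ≡ 1  ← first divisor giving 1
The order is 198.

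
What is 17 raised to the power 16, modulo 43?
14

Repeated squaring. Binary of 16 = 10000.
17^1 ≡ 17 (mod 43); 17^2 ≡ 31 (mod 43); 17^4 ≡ 15 (mod 43); 17^8 ≡ 10 (mod 43); 17^16 ≡ 14 (mod 43)
17^16 = 17^16 ≡ 14 (mod 43)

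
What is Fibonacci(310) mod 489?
350

Matrix identity: Q^n = [[F_(n+1), F_n], [F_n, F_(n-1)]] with Q = [[1,1],[1,0]].
n = 310 = 100110110₂. Square-and-multiply, entries mod 489:
Q^1 = [[1,1],[1,0]]
Q^2 = (Q^1)² = [[2,1],[1,1]]
Q^4 = (Q^2)² = [[5,3],[3,2]]
Q^9 = (Q^4)²·Q = [[55,34],[34,21]]
Q^19 = (Q^9)²·Q = [[408,269],[269,139]]
Q^38 = (Q^19)² = [[193,443],[443,239]]
Q^77 = (Q^38)²·Q = [[422,245],[245,177]]
Q^155 = (Q^77)²·Q = [[21,455],[455,55]]
Q^310 = (Q^155)² = [[130,350],[350,269]]
F_310 mod 489 = Q^310[0][1] = 350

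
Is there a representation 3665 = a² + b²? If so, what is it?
23² + 56² (a=23, b=56)

Factorization: 3665 = 5 × 733
By Fermat: n is sum of two squares iff every prime p ≡ 3 (mod 4) appears to even power.
All primes ≡ 3 (mod 4) appear to even power.
Search a = 0, 1, 2, … for 3665 - a² a perfect square: first hit at a = 23: 3665 - 529 = 3136 = 56².
3665 = 23² + 56² = 529 + 3136 ✓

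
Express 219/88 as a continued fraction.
[2; 2, 21, 2]

Euclidean algorithm steps:
219 = 2 × 88 + 43
88 = 2 × 43 + 2
43 = 21 × 2 + 1
2 = 2 × 1 + 0
Continued fraction: [2; 2, 21, 2]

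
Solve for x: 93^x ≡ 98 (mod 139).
11

Baby-step giant-step with step n = ⌈√139⌉ = 12.
Baby steps 93^j mod 139 (j:value) for j=0..11: 0:1, 1:93, 2:31, 3:103, 4:127, 5:135, 6:45, 7:15, 8:5, 9:48, 10:16, 11:98.
h = 98 is already in the table at j=11, so x = 11.
Check: 93^11 ≡ 98 (mod 139).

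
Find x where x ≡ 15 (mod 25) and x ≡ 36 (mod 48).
1140

Using Chinese Remainder Theorem:
M = 25 × 48 = 1200
M1 = 48, M2 = 25
y1 = 48^(-1) mod 25 = 12
y2 = 25^(-1) mod 48 = 25
x = (15×48×12 + 36×25×25) mod 1200 = 1140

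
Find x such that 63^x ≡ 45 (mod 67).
63

Baby-step giant-step with step n = ⌈√67⌉ = 9.
Baby steps 63^j mod 67 (j:value) for j=0..8: 0:1, 1:63, 2:16, 3:3, 4:55, 5:48, 6:9, 7:31, 8:10.
Giant-step multiplier: 63^(-9) ≡ 63^(66-9) = 63^57 ≡ 5 (mod 67).
Giant steps γ_i = 45·5^i mod 67: γ_0=45, γ_1=24, γ_2=53, γ_3=64, γ_4=52, γ_5=59, γ_6=27, γ_7=1 (in table at j=0).
x = i·n + j = 7·9 + 0 = 63.
Check: 63^63 ≡ 45 (mod 67).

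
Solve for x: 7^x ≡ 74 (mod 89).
59

Baby-step giant-step with step n = ⌈√89⌉ = 10.
Baby steps 7^j mod 89 (j:value) for j=0..9: 0:1, 1:7, 2:49, 3:76, 4:87, 5:75, 6:80, 7:26, 8:4, 9:28.
Giant-step multiplier: 7^(-10) ≡ 7^(88-10) = 7^78 ≡ 5 (mod 89).
Giant steps γ_i = 74·5^i mod 89: γ_0=74, γ_1=14, γ_2=70, γ_3=83, γ_4=59, γ_5=28 (in table at j=9).
x = i·n + j = 5·10 + 9 = 59.
Check: 7^59 ≡ 74 (mod 89).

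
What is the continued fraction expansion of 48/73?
[0; 1, 1, 1, 11, 2]

Euclidean algorithm steps:
48 = 0 × 73 + 48
73 = 1 × 48 + 25
48 = 1 × 25 + 23
25 = 1 × 23 + 2
23 = 11 × 2 + 1
2 = 2 × 1 + 0
Continued fraction: [0; 1, 1, 1, 11, 2]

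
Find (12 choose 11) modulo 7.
5

Using Lucas' theorem:
Write n=12 and k=11 in base 7:
n in base 7: [1, 5]
k in base 7: [1, 4]
C(12,11) mod 7 = ∏ C(n_i, k_i) mod 7
Digit binomials (mod 7): C(1,1) = 1; C(5,4) = 5
Product: 1 × 5 = 5 ≡ 5 (mod 7)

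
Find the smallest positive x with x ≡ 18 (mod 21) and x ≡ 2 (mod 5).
102

Using Chinese Remainder Theorem:
M = 21 × 5 = 105
M1 = 5, M2 = 21
y1 = 5^(-1) mod 21 = 17
y2 = 21^(-1) mod 5 = 1
x = (18×5×17 + 2×21×1) mod 105 = 102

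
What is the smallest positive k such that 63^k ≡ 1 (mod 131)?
13

131 is prime, so ord(63) divides φ(131) = 130.
Divisors of 130: 1, 2, 5, 10, 13, 26, 65, 130.
Repeated squaring: 63^1 ≡ 63, 63^2 ≡ 39, 63^4 ≡ 80, 63^8 ≡ 112, 63^16 ≡ 99, 63^32 ≡ 107, 63^64 ≡ 52, 63^128 ≡ 84 (mod 131).
Test 63^d mod 131 for each divisor d in increasing order:
63^1 ≡ 63
63^2 ≡ 39
63^5 = 63^4·63^1 ≡ 62
63^10 = 63^8·63^2 ≡ 45
63^13 = 63^8·63^4·63^1 ≡ 1  ← first divisor giving 1
The order is 13.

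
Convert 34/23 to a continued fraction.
[1; 2, 11]

Euclidean algorithm steps:
34 = 1 × 23 + 11
23 = 2 × 11 + 1
11 = 11 × 1 + 0
Continued fraction: [1; 2, 11]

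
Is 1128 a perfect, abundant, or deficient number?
abundant

Proper divisors of 1128: sum = 1 + 2 + 3 + 4 + 6 + 8 + 12 + 24 + 47 + 94 + 141 + 188 + 282 + 376 + 564 = 1752
Since 1752 > 1128, 1128 is abundant.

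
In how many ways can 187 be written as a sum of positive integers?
1280011042268

p(n) counts ways to write n as a sum of positive integers (order ignored).
Euler's pentagonal recurrence: p(k) = p(k-1) + p(k-2) - p(k-5) - p(k-7) + p(k-12) + p(k-15) - ... (offsets j(3j∓1)/2, signs ++--, p(0)=1, p(<0)=0).
DP table for k = 0..186: p(0)=1, p(1)=1, p(2)=2, p(3)=3, p(4)=5, p(5)=7, p(6)=11, p(7)=15, p(8)=22, p(9)=30, p(10)=42, p(11)=56, p(12)=77, p(13)=101, p(14)=135, p(15)=176, p(16)=231, p(17)=297, p(18)=385, p(19)=490, p(20)=627, p(21)=792, p(22)=1002, p(23)=1255, p(24)=1575, p(25)=1958, p(26)=2436, p(27)=3010, p(28)=3718, p(29)=4565, p(30)=5604, p(31)=6842, p(32)=8349, p(33)=10143, p(34)=12310, p(35)=14883, p(36)=17977, p(37)=21637, p(38)=26015, p(39)=31185, p(40)=37338, p(41)=44583, p(42)=53174, p(43)=63261, p(44)=75175, p(45)=89134, p(46)=105558, p(47)=124754, p(48)=147273, p(49)=173525, p(50)=204226, p(51)=239943, p(52)=281589, p(53)=329931, p(54)=386155, p(55)=451276, p(56)=526823, p(57)=614154, p(58)=715220, p(59)=831820, p(60)=966467, p(61)=1121505, p(62)=1300156, p(63)=1505499, p(64)=1741630, p(65)=2012558, p(66)=2323520, p(67)=2679689, p(68)=3087735, p(69)=3554345, p(70)=4087968, p(71)=4697205, p(72)=5392783, p(73)=6185689, p(74)=7089500, p(75)=8118264, p(76)=9289091, p(77)=10619863, p(78)=12132164, p(79)=13848650, p(80)=15796476, p(81)=18004327, p(82)=20506255, p(83)=23338469, p(84)=26543660, p(85)=30167357, p(86)=34262962, p(87)=38887673, p(88)=44108109, p(89)=49995925, p(90)=56634173, p(91)=64112359, p(92)=72533807, p(93)=82010177, p(94)=92669720, p(95)=104651419, p(96)=118114304, p(97)=133230930, p(98)=150198136, p(99)=169229875, p(100)=190569292, p(101)=214481126, p(102)=241265379, p(103)=271248950, p(104)=304801365, p(105)=342325709, p(106)=384276336, p(107)=431149389, p(108)=483502844, p(109)=541946240, p(110)=607163746, p(111)=679903203, p(112)=761002156, p(113)=851376628, p(114)=952050665, p(115)=1064144451, p(116)=1188908248, p(117)=1327710076, p(118)=1482074143, p(119)=1653668665, p(120)=1844349560, p(121)=2056148051, p(122)=2291320912, p(123)=2552338241, p(124)=2841940500, p(125)=3163127352, p(126)=3519222692, p(127)=3913864295, p(128)=4351078600, p(129)=4835271870, p(130)=5371315400, p(131)=5964539504, p(132)=6620830889, p(133)=7346629512, p(134)=8149040695, p(135)=9035836076, p(136)=10015581680, p(137)=11097645016, p(138)=12292341831, p(139)=13610949895, p(140)=15065878135, p(141)=16670689208, p(142)=18440293320, p(143)=20390982757, p(144)=22540654445, p(145)=24908858009, p(146)=27517052599, p(147)=30388671978, p(148)=33549419497, p(149)=37027355200, p(150)=40853235313, p(151)=45060624582, p(152)=49686288421, p(153)=54770336324, p(154)=60356673280, p(155)=66493182097, p(156)=73232243759, p(157)=80630964769, p(158)=88751778802, p(159)=97662728555, p(160)=107438159466, p(161)=118159068427, p(162)=129913904637, p(163)=142798995930, p(164)=156919475295, p(165)=172389800255, p(166)=189334822579, p(167)=207890420102, p(168)=228204732751, p(169)=250438925115, p(170)=274768617130, p(171)=301384802048, p(172)=330495499613, p(173)=362326859895, p(174)=397125074750, p(175)=435157697830, p(176)=476715857290, p(177)=522115831195, p(178)=571701605655, p(179)=625846753120, p(180)=684957390936, p(181)=749474411781, p(182)=819876908323, p(183)=896684817527, p(184)=980462880430, p(185)=1071823774337, p(186)=1171432692373.
Final step: p(187) = p(186) + p(185) - p(182) - p(180) + p(175) + p(172) - p(165) - p(161) + p(152) + p(147) - p(136) - p(130) + p(117) + p(110) - p(95) - p(87) + p(70) + p(61) - p(42) - p(32) + p(11) + p(0)
= 1171432692373 + 1071823774337 - 819876908323 - 684957390936 + 435157697830 + 330495499613 - 172389800255 - 118159068427 + 49686288421 + 30388671978 - 10015581680 - 5371315400 + 1327710076 + 607163746 - 104651419 - 38887673 + 4087968 + 1121505 - 53174 - 8349 + 56 + 1
= 1280011042268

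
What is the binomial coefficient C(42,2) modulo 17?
11

Using Lucas' theorem:
Write n=42 and k=2 in base 17:
n in base 17: [2, 8]
k in base 17: [0, 2]
C(42,2) mod 17 = ∏ C(n_i, k_i) mod 17
Digit binomials (mod 17): C(2,0) = 1; C(8,2) = 28 ≡ 11
Product: 1 × 11 = 11 ≡ 11 (mod 17)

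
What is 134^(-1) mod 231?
50

gcd(134, 231) = 1, so the inverse exists.
Extended Euclidean algorithm on (231, 134):
231 = 1 × 134 + 97  ⟹  97 = (1)·231 + (-1)·134
134 = 1 × 97 + 37  ⟹  37 = (-1)·231 + (2)·134
97 = 2 × 37 + 23  ⟹  23 = (3)·231 + (-5)·134
37 = 1 × 23 + 14  ⟹  14 = (-4)·231 + (7)·134
23 = 1 × 14 + 9  ⟹  9 = (7)·231 + (-12)·134
14 = 1 × 9 + 5  ⟹  5 = (-11)·231 + (19)·134
9 = 1 × 5 + 4  ⟹  4 = (18)·231 + (-31)·134
5 = 1 × 4 + 1  ⟹  1 = (-29)·231 + (50)·134
So (50)·134 ≡ 1 (mod 231), i.e. 134^(-1) ≡ 50 (mod 231).
Check: 134 × 50 = 6700 ≡ 1 (mod 231)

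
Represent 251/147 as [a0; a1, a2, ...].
[1; 1, 2, 2, 2, 1, 1, 3]

Euclidean algorithm steps:
251 = 1 × 147 + 104
147 = 1 × 104 + 43
104 = 2 × 43 + 18
43 = 2 × 18 + 7
18 = 2 × 7 + 4
7 = 1 × 4 + 3
4 = 1 × 3 + 1
3 = 3 × 1 + 0
Continued fraction: [1; 1, 2, 2, 2, 1, 1, 3]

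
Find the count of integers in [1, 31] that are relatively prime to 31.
30

31 = 31
φ(n) = n × ∏(1 - 1/p) for each prime p dividing n
φ(31) = 31 × (1 - 1/31) = 30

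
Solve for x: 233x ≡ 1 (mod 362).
275

gcd(233, 362) = 1, so the inverse exists.
Extended Euclidean algorithm on (362, 233):
362 = 1 × 233 + 129  ⟹  129 = (1)·362 + (-1)·233
233 = 1 × 129 + 104  ⟹  104 = (-1)·362 + (2)·233
129 = 1 × 104 + 25  ⟹  25 = (2)·362 + (-3)·233
104 = 4 × 25 + 4  ⟹  4 = (-9)·362 + (14)·233
25 = 6 × 4 + 1  ⟹  1 = (56)·362 + (-87)·233
So (-87)·233 ≡ 1 (mod 362), i.e. 233^(-1) ≡ -87 ≡ 275 (mod 362).
Check: 233 × 275 = 64075 ≡ 1 (mod 362)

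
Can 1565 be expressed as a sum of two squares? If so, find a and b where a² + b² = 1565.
11² + 38² (a=11, b=38)

Factorization: 1565 = 5 × 313
By Fermat: n is sum of two squares iff every prime p ≡ 3 (mod 4) appears to even power.
All primes ≡ 3 (mod 4) appear to even power.
Search a = 0, 1, 2, … for 1565 - a² a perfect square: first hit at a = 11: 1565 - 121 = 1444 = 38².
1565 = 11² + 38² = 121 + 1444 ✓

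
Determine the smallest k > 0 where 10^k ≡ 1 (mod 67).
33

67 is prime, so ord(10) divides φ(67) = 66.
Divisors of 66: 1, 2, 3, 6, 11, 22, 33, 66.
Repeated squaring: 10^1 ≡ 10, 10^2 ≡ 33, 10^4 ≡ 17, 10^8 ≡ 21, 10^16 ≡ 39, 10^32 ≡ 47, 10^64 ≡ 65 (mod 67).
Test 10^d mod 67 for each divisor d in increasing order:
10^1 ≡ 10
10^2 ≡ 33
10^3 = 10^2·10^1 ≡ 62
10^6 = 10^4·10^2 ≡ 25
10^11 = 10^8·10^2·10^1 ≡ 29
10^22 = 10^16·10^4·10^2 ≡ 37
10^33 = 10^32·10^1 ≡ 1  ← first divisor giving 1
The order is 33.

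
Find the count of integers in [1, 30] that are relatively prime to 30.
8

30 = 2 × 3 × 5
φ(n) = n × ∏(1 - 1/p) for each prime p dividing n
φ(30) = 30 × (1 - 1/2) × (1 - 1/3) × (1 - 1/5) = 8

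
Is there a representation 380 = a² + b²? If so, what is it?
Not possible

Factorization: 380 = 2^2 × 5 × 19
By Fermat: n is sum of two squares iff every prime p ≡ 3 (mod 4) appears to even power.
Prime(s) ≡ 3 (mod 4) with odd exponent: [(19, 1)]
Therefore 380 cannot be expressed as a² + b².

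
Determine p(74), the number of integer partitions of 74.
7089500

p(n) counts ways to write n as a sum of positive integers (order ignored).
Euler's pentagonal recurrence: p(k) = p(k-1) + p(k-2) - p(k-5) - p(k-7) + p(k-12) + p(k-15) - ... (offsets j(3j∓1)/2, signs ++--, p(0)=1, p(<0)=0).
DP table for k = 0..73: p(0)=1, p(1)=1, p(2)=2, p(3)=3, p(4)=5, p(5)=7, p(6)=11, p(7)=15, p(8)=22, p(9)=30, p(10)=42, p(11)=56, p(12)=77, p(13)=101, p(14)=135, p(15)=176, p(16)=231, p(17)=297, p(18)=385, p(19)=490, p(20)=627, p(21)=792, p(22)=1002, p(23)=1255, p(24)=1575, p(25)=1958, p(26)=2436, p(27)=3010, p(28)=3718, p(29)=4565, p(30)=5604, p(31)=6842, p(32)=8349, p(33)=10143, p(34)=12310, p(35)=14883, p(36)=17977, p(37)=21637, p(38)=26015, p(39)=31185, p(40)=37338, p(41)=44583, p(42)=53174, p(43)=63261, p(44)=75175, p(45)=89134, p(46)=105558, p(47)=124754, p(48)=147273, p(49)=173525, p(50)=204226, p(51)=239943, p(52)=281589, p(53)=329931, p(54)=386155, p(55)=451276, p(56)=526823, p(57)=614154, p(58)=715220, p(59)=831820, p(60)=966467, p(61)=1121505, p(62)=1300156, p(63)=1505499, p(64)=1741630, p(65)=2012558, p(66)=2323520, p(67)=2679689, p(68)=3087735, p(69)=3554345, p(70)=4087968, p(71)=4697205, p(72)=5392783, p(73)=6185689.
Final step: p(74) = p(73) + p(72) - p(69) - p(67) + p(62) + p(59) - p(52) - p(48) + p(39) + p(34) - p(23) - p(17) + p(4)
= 6185689 + 5392783 - 3554345 - 2679689 + 1300156 + 831820 - 281589 - 147273 + 31185 + 12310 - 1255 - 297 + 5
= 7089500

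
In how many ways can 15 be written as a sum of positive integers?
176

p(n) counts ways to write n as a sum of positive integers (order ignored).
Euler's pentagonal recurrence: p(k) = p(k-1) + p(k-2) - p(k-5) - p(k-7) + p(k-12) + p(k-15) - ... (offsets j(3j∓1)/2, signs ++--, p(0)=1, p(<0)=0).
DP table for k = 0..14: p(0)=1, p(1)=1, p(2)=2, p(3)=3, p(4)=5, p(5)=7, p(6)=11, p(7)=15, p(8)=22, p(9)=30, p(10)=42, p(11)=56, p(12)=77, p(13)=101, p(14)=135.
Final step: p(15) = p(14) + p(13) - p(10) - p(8) + p(3) + p(0)
= 135 + 101 - 42 - 22 + 3 + 1
= 176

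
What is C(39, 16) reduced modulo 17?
0

Using Lucas' theorem:
Write n=39 and k=16 in base 17:
n in base 17: [2, 5]
k in base 17: [0, 16]
C(39,16) mod 17 = ∏ C(n_i, k_i) mod 17
Digit binomials (mod 17): C(2,0) = 1; C(5,16) = 0 (k_i > n_i)
Product: 1 × 0 = 0 ≡ 0 (mod 17)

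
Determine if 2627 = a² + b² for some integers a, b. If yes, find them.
Not possible

Factorization: 2627 = 37 × 71
By Fermat: n is sum of two squares iff every prime p ≡ 3 (mod 4) appears to even power.
Prime(s) ≡ 3 (mod 4) with odd exponent: [(71, 1)]
Therefore 2627 cannot be expressed as a² + b².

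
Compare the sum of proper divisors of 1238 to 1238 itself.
deficient

Proper divisors of 1238: sum = 1 + 2 + 619 = 622
Since 622 < 1238, 1238 is deficient.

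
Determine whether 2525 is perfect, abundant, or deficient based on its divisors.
deficient

Proper divisors of 2525: sum = 1 + 5 + 25 + 101 + 505 = 637
Since 637 < 2525, 2525 is deficient.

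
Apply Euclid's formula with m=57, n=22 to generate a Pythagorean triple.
(2765, 2508, 3733)

Euclid's formula: a = m² - n², b = 2mn, c = m² + n²
m = 57, n = 22
a = 57² - 22² = 3249 - 484 = 2765
b = 2 × 57 × 22 = 2508
c = 57² + 22² = 3249 + 484 = 3733
Verification: 2765² + 2508² = 7645225 + 6290064 = 13935289 = 3733² ✓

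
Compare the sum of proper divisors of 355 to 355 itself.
deficient

Proper divisors of 355: sum = 1 + 5 + 71 = 77
Since 77 < 355, 355 is deficient.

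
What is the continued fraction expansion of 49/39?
[1; 3, 1, 9]

Euclidean algorithm steps:
49 = 1 × 39 + 10
39 = 3 × 10 + 9
10 = 1 × 9 + 1
9 = 9 × 1 + 0
Continued fraction: [1; 3, 1, 9]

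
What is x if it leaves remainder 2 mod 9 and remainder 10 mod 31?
227

Using Chinese Remainder Theorem:
M = 9 × 31 = 279
M1 = 31, M2 = 9
y1 = 31^(-1) mod 9 = 7
y2 = 9^(-1) mod 31 = 7
x = (2×31×7 + 10×9×7) mod 279 = 227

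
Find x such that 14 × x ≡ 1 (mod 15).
14

gcd(14, 15) = 1, so the inverse exists.
Extended Euclidean algorithm on (15, 14):
15 = 1 × 14 + 1  ⟹  1 = (1)·15 + (-1)·14
So (-1)·14 ≡ 1 (mod 15), i.e. 14^(-1) ≡ -1 ≡ 14 (mod 15).
Check: 14 × 14 = 196 ≡ 1 (mod 15)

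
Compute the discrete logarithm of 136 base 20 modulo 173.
48

Baby-step giant-step with step n = ⌈√173⌉ = 14.
Baby steps 20^j mod 173 (j:value) for j=0..13: 0:1, 1:20, 2:54, 3:42, 4:148, 5:19, 6:34, 7:161, 8:106, 9:44, 10:15, 11:127, 12:118, 13:111.
Giant-step multiplier: 20^(-14) ≡ 20^(172-14) = 20^158 ≡ 167 (mod 173).
Giant steps γ_i = 136·167^i mod 173: γ_0=136, γ_1=49, γ_2=52, γ_3=34 (in table at j=6).
x = i·n + j = 3·14 + 6 = 48.
Check: 20^48 ≡ 136 (mod 173).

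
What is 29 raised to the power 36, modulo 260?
1

Repeated squaring. Binary of 36 = 100100.
29^1 ≡ 29 (mod 260); 29^2 ≡ 61 (mod 260); 29^4 ≡ 81 (mod 260); 29^8 ≡ 61 (mod 260); 29^16 ≡ 81 (mod 260); 29^32 ≡ 61 (mod 260)
29^36 = 29^4 × 29^32 ≡ 1 (mod 260)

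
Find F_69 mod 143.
12

Matrix identity: Q^n = [[F_(n+1), F_n], [F_n, F_(n-1)]] with Q = [[1,1],[1,0]].
n = 69 = 1000101₂. Square-and-multiply, entries mod 143:
Q^1 = [[1,1],[1,0]]
Q^2 = (Q^1)² = [[2,1],[1,1]]
Q^4 = (Q^2)² = [[5,3],[3,2]]
Q^8 = (Q^4)² = [[34,21],[21,13]]
Q^17 = (Q^8)²·Q = [[10,24],[24,129]]
Q^34 = (Q^17)² = [[104,47],[47,57]]
Q^69 = (Q^34)²·Q = [[0,12],[12,131]]
F_69 mod 143 = Q^69[0][1] = 12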